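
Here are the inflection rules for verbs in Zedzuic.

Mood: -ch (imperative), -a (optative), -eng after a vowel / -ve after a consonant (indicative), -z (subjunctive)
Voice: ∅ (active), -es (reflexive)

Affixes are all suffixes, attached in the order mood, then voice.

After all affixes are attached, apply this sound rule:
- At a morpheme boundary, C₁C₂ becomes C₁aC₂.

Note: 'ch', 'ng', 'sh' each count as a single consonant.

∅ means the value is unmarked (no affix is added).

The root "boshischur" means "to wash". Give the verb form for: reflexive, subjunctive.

Attach mood subjunctive -z → boshischurz.
Attach voice reflexive -es → boshischurzes.
Apply epenthesis: boshischurzes → boshischurazes.

boshischurazes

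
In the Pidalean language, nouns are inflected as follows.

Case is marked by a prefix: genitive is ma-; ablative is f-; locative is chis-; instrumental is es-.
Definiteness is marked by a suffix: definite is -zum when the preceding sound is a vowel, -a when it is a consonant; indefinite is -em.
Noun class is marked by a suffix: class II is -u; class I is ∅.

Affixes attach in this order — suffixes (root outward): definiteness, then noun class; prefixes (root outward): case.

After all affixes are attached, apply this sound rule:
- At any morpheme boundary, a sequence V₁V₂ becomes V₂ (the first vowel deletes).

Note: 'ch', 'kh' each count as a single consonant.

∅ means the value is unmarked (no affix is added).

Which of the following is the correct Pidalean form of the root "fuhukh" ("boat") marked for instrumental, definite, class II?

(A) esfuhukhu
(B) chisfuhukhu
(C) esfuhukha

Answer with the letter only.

Attach definiteness definite -a (after consonant 'kh') → fuhukha.
Attach noun class class II -u → fuhukhau.
Attach case instrumental es- → esfuhukhau.
Apply vowel deletion: esfuhukhau → esfuhukhu.
So the correct form is esfuhukhu, option (A).
(C) esfuhukha is wrong: it uses class I instead of class II for noun class.
(B) chisfuhukhu is wrong: it uses locative instead of instrumental for case.

A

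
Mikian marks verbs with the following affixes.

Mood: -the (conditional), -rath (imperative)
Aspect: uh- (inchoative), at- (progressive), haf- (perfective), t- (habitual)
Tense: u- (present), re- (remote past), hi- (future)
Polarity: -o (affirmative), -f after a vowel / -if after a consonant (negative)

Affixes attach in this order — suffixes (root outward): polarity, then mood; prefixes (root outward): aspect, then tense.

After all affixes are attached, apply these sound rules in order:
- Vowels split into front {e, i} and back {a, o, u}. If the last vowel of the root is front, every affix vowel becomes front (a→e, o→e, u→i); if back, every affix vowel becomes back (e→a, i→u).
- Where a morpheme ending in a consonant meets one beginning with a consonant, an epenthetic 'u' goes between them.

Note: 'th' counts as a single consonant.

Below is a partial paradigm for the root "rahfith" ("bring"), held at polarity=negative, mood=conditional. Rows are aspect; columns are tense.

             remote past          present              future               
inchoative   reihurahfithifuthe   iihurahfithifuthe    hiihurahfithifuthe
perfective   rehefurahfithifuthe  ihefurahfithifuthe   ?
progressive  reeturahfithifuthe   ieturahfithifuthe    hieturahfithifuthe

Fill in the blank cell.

Attach polarity negative -if (after consonant 'th') → rahfithif.
Attach mood conditional -the → rahfithifthe.
Attach aspect perfective haf- → hafrahfithifthe.
Attach tense future hi- → hihafrahfithifthe.
Apply vowel harmony: hihafrahfithifthe → hihefrahfithifthe.
Apply epenthesis: hihefrahfithifthe → hihefurahfithifuthe.

hihefurahfithifuthe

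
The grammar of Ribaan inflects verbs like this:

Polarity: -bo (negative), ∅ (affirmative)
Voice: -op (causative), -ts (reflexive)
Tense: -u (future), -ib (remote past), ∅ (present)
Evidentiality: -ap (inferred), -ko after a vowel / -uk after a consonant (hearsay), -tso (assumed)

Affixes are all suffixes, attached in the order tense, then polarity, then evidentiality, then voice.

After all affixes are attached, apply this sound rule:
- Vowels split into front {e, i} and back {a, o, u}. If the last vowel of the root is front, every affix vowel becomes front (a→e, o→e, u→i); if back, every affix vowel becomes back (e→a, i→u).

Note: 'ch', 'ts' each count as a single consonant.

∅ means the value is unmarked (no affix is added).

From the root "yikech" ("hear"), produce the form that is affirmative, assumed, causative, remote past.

yikechibtseep

Attach tense remote past -ib → yikechib.
polarity = affirmative: zero marking, form stays yikechib.
Attach evidentiality assumed -tso → yikechibtso.
Attach voice causative -op → yikechibtsoop.
Apply vowel harmony: yikechibtsoop → yikechibtseep.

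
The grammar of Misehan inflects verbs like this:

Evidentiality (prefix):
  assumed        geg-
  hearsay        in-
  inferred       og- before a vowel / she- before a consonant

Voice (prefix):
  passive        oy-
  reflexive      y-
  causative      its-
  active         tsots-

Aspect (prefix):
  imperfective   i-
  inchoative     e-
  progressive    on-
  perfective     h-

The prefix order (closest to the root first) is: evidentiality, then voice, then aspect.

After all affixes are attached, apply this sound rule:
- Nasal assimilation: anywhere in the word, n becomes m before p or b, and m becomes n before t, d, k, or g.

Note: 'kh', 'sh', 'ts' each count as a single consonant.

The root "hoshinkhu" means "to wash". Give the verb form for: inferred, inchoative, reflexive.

Attach evidentiality inferred she- (before consonant 'h') → shehoshinkhu.
Attach voice reflexive y- → yshehoshinkhu.
Attach aspect inchoative e- → eyshehoshinkhu.
Nasal assimilation: no change.

eyshehoshinkhu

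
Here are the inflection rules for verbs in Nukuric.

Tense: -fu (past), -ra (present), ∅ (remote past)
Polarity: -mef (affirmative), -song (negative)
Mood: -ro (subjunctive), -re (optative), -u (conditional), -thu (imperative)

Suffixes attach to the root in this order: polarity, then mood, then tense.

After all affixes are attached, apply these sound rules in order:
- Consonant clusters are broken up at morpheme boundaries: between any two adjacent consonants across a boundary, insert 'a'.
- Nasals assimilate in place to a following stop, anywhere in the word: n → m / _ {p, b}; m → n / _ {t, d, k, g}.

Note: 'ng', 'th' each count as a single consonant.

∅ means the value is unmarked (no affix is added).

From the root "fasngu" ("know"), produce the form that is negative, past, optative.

fasngusongarefu

Attach polarity negative -song → fasngusong.
Attach mood optative -re → fasngusongre.
Attach tense past -fu → fasngusongrefu.
Apply epenthesis: fasngusongrefu → fasngusongarefu.
Nasal assimilation: no change.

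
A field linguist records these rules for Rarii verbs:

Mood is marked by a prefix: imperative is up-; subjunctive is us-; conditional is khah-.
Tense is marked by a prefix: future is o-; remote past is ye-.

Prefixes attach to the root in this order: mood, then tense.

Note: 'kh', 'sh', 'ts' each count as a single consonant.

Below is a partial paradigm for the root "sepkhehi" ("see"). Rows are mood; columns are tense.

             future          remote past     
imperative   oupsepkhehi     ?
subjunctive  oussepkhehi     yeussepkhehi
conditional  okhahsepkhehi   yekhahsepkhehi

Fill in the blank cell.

yeupsepkhehi

Attach mood imperative up- → upsepkhehi.
Attach tense remote past ye- → yeupsepkhehi.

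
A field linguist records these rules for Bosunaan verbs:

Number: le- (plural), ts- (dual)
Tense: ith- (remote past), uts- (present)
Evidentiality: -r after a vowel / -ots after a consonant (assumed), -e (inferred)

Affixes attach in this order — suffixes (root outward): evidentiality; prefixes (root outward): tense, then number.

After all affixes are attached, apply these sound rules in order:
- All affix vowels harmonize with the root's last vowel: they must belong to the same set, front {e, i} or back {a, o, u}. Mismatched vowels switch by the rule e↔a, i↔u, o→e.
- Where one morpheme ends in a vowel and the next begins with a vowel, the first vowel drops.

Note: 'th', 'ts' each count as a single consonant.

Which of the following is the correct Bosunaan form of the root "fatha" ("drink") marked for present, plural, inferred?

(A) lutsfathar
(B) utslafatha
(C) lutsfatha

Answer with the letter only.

C

Attach tense present uts- → utsfatha.
Attach evidentiality inferred -e → utsfathae.
Attach number plural le- → leutsfathae.
Apply vowel harmony: leutsfathae → lautsfathaa.
Apply vowel deletion: lautsfathaa → lutsfatha.
So the correct form is lutsfatha, option (C).
(B) utslafatha is wrong: it has the affixes in the wrong order.
(A) lutsfathar is wrong: it uses assumed instead of inferred for evidentiality.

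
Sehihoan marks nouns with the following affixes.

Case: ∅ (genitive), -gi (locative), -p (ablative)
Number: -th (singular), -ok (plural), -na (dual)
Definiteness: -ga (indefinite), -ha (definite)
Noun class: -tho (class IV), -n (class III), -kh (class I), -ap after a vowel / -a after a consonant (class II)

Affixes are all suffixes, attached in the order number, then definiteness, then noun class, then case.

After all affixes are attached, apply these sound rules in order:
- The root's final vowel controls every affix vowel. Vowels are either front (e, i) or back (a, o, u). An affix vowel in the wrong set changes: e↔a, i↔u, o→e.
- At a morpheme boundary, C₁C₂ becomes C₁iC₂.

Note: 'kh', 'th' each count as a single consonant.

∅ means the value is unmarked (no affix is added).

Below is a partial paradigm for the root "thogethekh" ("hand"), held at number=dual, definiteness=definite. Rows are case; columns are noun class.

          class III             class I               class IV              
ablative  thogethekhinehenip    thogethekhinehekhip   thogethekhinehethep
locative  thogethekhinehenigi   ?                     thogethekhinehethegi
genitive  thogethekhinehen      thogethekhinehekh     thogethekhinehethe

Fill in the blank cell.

Attach number dual -na → thogethekhna.
Attach definiteness definite -ha → thogethekhnaha.
Attach noun class class I -kh → thogethekhnahakh.
Attach case locative -gi → thogethekhnahakhgi.
Apply vowel harmony: thogethekhnahakhgi → thogethekhnehekhgi.
Apply epenthesis: thogethekhnehekhgi → thogethekhinehekhigi.

thogethekhinehekhigi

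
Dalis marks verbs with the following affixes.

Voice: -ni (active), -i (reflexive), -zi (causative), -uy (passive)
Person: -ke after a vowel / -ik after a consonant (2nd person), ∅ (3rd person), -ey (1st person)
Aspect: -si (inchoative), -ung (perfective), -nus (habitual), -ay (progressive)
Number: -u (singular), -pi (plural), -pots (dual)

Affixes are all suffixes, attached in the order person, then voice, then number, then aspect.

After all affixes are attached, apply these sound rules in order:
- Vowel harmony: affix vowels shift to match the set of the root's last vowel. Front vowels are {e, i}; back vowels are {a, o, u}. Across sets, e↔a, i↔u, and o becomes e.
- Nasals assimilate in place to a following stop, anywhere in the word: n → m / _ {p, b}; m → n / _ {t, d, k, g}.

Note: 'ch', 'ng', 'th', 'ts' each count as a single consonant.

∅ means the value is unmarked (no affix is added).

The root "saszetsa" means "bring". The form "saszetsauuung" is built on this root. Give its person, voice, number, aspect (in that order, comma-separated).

3rd person, reflexive, singular, perfective

Segment: saszetsa-i-u-ung.
person: ∅ → 3rd person.
voice: -i → reflexive.
number: -u → singular.
aspect: -ung → perfective.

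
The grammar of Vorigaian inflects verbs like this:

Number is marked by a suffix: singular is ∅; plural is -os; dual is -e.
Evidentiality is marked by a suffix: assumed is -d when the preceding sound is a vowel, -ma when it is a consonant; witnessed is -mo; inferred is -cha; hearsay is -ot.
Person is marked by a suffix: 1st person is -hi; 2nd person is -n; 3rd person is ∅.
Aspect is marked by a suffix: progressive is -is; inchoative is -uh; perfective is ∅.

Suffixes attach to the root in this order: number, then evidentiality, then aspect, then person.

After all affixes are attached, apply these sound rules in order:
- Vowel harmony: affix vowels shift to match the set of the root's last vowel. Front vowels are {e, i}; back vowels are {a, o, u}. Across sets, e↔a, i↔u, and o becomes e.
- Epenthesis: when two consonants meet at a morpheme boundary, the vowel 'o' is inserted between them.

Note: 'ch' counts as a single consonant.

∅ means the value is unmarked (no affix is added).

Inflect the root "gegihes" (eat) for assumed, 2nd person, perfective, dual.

Attach number dual -e → gegihese.
Attach evidentiality assumed -d (after vowel 'e') → gegihesed.
aspect = perfective: zero marking, form stays gegihesed.
Attach person 2nd person -n → gegihesedn.
Vowel harmony: no change.
Apply epenthesis: gegihesedn → gegihesedon.

gegihesedon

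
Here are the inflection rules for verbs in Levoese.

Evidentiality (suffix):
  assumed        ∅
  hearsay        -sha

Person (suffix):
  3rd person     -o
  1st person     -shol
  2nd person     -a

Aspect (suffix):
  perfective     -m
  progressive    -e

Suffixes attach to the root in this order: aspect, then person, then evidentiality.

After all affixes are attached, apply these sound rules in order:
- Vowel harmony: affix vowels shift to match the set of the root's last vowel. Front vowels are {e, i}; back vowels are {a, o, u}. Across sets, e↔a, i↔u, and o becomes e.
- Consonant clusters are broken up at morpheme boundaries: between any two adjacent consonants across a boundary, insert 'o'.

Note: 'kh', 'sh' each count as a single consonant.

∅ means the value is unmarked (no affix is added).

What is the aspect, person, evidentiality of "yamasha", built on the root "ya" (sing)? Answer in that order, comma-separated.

Segment: ya-m-a-sha.
aspect: -m → perfective.
person: -a → 2nd person.
evidentiality: -sha → hearsay.

perfective, 2nd person, hearsay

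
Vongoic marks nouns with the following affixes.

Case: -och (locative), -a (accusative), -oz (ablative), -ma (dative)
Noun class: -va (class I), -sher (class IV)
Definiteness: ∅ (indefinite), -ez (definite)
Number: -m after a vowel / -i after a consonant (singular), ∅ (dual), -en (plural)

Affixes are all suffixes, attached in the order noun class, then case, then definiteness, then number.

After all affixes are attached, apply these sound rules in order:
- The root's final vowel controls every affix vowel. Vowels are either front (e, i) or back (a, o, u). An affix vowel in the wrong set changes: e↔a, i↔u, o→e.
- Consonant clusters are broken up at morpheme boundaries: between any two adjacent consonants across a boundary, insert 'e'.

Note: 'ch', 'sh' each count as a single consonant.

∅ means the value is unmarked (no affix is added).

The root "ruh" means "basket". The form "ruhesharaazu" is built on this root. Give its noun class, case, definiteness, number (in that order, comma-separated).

Segment: ruh-sher-a-ez-i.
noun class: -sher → class IV.
case: -a → accusative.
definiteness: -ez → definite.
number: -m/i → singular.

class IV, accusative, definite, singular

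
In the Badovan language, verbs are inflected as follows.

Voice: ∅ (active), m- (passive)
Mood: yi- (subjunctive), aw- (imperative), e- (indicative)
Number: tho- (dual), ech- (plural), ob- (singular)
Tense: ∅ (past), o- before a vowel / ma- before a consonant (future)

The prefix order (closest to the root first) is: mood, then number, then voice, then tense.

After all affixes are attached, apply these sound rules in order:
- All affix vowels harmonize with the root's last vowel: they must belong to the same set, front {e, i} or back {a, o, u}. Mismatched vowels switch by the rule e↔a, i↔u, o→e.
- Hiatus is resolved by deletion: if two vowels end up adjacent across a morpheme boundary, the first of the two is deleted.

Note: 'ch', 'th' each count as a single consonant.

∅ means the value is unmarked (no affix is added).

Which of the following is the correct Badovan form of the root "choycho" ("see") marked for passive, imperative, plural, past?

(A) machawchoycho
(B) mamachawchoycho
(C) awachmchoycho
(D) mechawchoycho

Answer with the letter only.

A

Attach mood imperative aw- → awchoycho.
Attach number plural ech- → echawchoycho.
Attach voice passive m- → mechawchoycho.
tense = past: zero marking, form stays mechawchoycho.
Apply vowel harmony: mechawchoycho → machawchoycho.
Vowel deletion: no change.
So the correct form is machawchoycho, option (A).
(C) awachmchoycho is wrong: it has the affixes in the wrong order.
(B) mamachawchoycho is wrong: it uses future instead of past for tense.
(D) mechawchoycho is wrong: it fails to apply the sound rule(s).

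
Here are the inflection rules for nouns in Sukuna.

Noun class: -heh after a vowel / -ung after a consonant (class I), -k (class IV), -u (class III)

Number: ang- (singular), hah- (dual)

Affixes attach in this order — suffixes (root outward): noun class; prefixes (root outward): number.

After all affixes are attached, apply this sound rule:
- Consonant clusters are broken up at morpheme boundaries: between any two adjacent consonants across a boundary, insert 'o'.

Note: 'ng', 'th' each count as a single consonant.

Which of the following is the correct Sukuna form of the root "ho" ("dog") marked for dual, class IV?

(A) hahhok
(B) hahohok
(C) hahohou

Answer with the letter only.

B

Attach noun class class IV -k → hok.
Attach number dual hah- → hahhok.
Apply epenthesis: hahhok → hahohok.
So the correct form is hahohok, option (B).
(A) hahhok is wrong: it fails to apply the sound rule(s).
(C) hahohou is wrong: it uses class III instead of class IV for noun class.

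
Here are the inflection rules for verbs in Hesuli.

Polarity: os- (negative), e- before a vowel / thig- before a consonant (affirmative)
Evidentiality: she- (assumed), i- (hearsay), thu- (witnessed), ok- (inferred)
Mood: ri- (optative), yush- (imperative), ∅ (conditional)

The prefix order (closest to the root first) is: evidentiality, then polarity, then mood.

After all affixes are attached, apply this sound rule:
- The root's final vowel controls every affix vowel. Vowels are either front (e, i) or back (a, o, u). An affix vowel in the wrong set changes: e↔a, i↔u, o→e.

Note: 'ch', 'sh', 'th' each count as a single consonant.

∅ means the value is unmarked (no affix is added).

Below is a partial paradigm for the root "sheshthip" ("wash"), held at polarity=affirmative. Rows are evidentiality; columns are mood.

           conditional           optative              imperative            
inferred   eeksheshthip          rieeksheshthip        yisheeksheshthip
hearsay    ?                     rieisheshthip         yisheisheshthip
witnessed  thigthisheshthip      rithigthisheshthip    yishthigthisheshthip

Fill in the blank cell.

Attach evidentiality hearsay i- → isheshthip.
Attach polarity affirmative e- (before vowel 'i') → eisheshthip.
mood = conditional: zero marking, form stays eisheshthip.
Vowel harmony: no change.

eisheshthip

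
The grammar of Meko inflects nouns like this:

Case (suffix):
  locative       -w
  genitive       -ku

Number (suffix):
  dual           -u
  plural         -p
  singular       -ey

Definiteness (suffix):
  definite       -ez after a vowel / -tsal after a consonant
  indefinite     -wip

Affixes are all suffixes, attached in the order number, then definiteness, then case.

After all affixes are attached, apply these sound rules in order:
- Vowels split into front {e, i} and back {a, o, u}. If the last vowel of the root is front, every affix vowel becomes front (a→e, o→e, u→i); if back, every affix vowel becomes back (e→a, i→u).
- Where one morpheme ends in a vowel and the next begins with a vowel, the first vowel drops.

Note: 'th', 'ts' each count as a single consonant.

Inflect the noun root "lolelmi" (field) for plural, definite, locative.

lolelmiptselw

Attach number plural -p → lolelmip.
Attach definiteness definite -tsal (after consonant 'p') → lolelmiptsal.
Attach case locative -w → lolelmiptsalw.
Apply vowel harmony: lolelmiptsalw → lolelmiptselw.
Vowel deletion: no change.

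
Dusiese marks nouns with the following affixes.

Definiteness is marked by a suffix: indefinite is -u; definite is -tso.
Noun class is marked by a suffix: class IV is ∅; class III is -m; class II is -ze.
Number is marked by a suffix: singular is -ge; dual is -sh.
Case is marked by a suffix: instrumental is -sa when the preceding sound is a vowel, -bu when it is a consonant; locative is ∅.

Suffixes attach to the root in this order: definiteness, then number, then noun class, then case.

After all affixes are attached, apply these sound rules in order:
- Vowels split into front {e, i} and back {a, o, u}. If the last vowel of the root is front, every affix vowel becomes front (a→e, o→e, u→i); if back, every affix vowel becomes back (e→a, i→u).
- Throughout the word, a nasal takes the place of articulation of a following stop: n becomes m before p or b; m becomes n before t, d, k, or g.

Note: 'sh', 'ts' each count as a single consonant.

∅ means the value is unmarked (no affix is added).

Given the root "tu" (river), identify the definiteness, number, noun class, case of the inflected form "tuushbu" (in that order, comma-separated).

indefinite, dual, class IV, instrumental

Segment: tu-u-sh-bu.
definiteness: -u → indefinite.
number: -sh → dual.
noun class: ∅ → class IV.
case: -sa/bu → instrumental.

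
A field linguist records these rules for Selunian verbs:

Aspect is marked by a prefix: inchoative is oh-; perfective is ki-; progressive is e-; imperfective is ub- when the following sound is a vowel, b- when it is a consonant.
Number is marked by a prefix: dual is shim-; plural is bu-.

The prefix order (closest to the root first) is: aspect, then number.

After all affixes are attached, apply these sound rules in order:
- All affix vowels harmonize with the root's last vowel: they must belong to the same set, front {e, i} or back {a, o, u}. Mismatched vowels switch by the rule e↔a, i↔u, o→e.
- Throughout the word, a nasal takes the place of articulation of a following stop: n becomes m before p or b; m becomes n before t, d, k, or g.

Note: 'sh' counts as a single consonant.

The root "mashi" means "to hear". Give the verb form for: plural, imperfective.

Attach aspect imperfective b- (before consonant 'm') → bmashi.
Attach number plural bu- → bubmashi.
Apply vowel harmony: bubmashi → bibmashi.
Nasal assimilation: no change.

bibmashi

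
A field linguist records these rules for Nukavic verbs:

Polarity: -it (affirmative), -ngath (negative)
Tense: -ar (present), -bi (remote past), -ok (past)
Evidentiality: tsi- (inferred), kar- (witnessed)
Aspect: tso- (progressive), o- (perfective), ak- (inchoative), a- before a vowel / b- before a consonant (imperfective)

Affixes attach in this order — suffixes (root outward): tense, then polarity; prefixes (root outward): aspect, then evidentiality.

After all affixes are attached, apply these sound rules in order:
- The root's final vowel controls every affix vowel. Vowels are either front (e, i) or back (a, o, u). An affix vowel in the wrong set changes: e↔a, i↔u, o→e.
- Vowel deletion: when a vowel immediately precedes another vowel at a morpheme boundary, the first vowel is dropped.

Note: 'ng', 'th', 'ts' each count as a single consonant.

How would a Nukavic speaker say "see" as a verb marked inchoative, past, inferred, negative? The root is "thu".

Attach tense past -ok → thuok.
Attach polarity negative -ngath → thuokngath.
Attach aspect inchoative ak- → akthuokngath.
Attach evidentiality inferred tsi- → tsiakthuokngath.
Apply vowel harmony: tsiakthuokngath → tsuakthuokngath.
Apply vowel deletion: tsuakthuokngath → tsakthokngath.

tsakthokngath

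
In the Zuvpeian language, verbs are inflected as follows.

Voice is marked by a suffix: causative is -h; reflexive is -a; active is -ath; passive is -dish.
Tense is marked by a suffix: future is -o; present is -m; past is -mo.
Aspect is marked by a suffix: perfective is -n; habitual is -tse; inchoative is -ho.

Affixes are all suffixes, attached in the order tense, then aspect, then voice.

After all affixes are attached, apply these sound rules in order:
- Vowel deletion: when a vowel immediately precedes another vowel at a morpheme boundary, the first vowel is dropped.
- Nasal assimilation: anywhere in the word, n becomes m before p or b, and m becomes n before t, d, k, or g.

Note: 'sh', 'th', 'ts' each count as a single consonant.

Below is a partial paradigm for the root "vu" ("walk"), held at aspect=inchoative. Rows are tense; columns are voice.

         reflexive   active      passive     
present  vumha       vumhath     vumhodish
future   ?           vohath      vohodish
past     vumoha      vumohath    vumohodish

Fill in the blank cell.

voha

Attach tense future -o → vuo.
Attach aspect inchoative -ho → vuoho.
Attach voice reflexive -a → vuohoa.
Apply vowel deletion: vuohoa → voha.
Nasal assimilation: no change.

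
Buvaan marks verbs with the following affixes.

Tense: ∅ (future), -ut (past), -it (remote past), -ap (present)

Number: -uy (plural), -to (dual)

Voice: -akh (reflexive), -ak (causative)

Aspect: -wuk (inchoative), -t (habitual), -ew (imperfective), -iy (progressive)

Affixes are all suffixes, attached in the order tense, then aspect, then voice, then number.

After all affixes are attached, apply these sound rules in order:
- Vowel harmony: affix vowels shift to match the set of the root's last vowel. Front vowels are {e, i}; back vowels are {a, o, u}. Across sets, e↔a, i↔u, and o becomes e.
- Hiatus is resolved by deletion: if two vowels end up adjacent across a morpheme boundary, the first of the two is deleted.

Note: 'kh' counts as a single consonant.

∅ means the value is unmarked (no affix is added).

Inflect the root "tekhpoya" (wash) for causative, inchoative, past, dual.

Attach tense past -ut → tekhpoyaut.
Attach aspect inchoative -wuk → tekhpoyautwuk.
Attach voice causative -ak → tekhpoyautwukak.
Attach number dual -to → tekhpoyautwukakto.
Vowel harmony: no change.
Apply vowel deletion: tekhpoyautwukakto → tekhpoyutwukakto.

tekhpoyutwukakto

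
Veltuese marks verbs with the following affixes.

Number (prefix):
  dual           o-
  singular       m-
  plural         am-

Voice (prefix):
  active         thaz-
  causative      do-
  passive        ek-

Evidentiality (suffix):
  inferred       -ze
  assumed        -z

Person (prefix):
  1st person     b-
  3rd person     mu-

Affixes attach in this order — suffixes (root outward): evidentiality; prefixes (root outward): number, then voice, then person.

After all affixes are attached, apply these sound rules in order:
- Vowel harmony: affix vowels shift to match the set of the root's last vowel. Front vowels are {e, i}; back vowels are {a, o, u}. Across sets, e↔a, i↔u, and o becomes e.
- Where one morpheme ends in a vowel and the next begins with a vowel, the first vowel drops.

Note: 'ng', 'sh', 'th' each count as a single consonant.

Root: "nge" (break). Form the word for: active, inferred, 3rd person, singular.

mithezmngeze

Attach number singular m- → mnge.
Attach voice active thaz- → thazmnge.
Attach person 3rd person mu- → muthazmnge.
Attach evidentiality inferred -ze → muthazmngeze.
Apply vowel harmony: muthazmngeze → mithezmngeze.
Vowel deletion: no change.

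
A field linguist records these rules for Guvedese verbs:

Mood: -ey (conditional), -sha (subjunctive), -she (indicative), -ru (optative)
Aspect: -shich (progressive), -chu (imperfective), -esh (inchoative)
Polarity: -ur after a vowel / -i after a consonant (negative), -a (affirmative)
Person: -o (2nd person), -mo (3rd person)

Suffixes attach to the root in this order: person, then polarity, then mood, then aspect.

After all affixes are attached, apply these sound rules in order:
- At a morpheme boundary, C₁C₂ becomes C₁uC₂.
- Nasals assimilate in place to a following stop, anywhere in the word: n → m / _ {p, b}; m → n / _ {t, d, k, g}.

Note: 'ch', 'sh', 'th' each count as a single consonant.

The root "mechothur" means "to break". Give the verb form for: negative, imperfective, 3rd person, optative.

mechothurumoururuchu

Attach person 3rd person -mo → mechothurmo.
Attach polarity negative -ur (after vowel 'o') → mechothurmour.
Attach mood optative -ru → mechothurmourru.
Attach aspect imperfective -chu → mechothurmourruchu.
Apply epenthesis: mechothurmourruchu → mechothurumoururuchu.
Nasal assimilation: no change.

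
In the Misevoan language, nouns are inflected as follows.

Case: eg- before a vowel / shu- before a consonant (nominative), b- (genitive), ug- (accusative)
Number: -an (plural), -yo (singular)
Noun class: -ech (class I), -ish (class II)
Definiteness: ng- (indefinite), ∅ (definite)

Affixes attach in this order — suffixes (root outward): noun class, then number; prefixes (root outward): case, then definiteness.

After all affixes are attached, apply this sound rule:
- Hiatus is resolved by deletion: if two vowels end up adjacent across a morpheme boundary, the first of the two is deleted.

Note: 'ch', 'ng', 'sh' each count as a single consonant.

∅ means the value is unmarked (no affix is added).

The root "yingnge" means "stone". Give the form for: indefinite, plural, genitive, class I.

Attach noun class class I -ech → yingngeech.
Attach number plural -an → yingngeechan.
Attach case genitive b- → byingngeechan.
Attach definiteness indefinite ng- → ngbyingngeechan.
Apply vowel deletion: ngbyingngeechan → ngbyingngechan.

ngbyingngechan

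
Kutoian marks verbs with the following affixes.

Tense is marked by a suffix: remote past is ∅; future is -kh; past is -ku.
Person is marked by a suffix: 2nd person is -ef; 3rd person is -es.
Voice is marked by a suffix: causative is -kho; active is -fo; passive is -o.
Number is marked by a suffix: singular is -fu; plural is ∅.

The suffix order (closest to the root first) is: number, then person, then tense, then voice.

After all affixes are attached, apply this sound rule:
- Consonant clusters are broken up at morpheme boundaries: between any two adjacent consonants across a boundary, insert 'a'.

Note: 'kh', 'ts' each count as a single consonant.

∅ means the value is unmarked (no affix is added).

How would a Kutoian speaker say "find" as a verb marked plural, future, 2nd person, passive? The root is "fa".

faefakho

number = plural: zero marking, form stays fa.
Attach person 2nd person -ef → faef.
Attach tense future -kh → faefkh.
Attach voice passive -o → faefkho.
Apply epenthesis: faefkho → faefakho.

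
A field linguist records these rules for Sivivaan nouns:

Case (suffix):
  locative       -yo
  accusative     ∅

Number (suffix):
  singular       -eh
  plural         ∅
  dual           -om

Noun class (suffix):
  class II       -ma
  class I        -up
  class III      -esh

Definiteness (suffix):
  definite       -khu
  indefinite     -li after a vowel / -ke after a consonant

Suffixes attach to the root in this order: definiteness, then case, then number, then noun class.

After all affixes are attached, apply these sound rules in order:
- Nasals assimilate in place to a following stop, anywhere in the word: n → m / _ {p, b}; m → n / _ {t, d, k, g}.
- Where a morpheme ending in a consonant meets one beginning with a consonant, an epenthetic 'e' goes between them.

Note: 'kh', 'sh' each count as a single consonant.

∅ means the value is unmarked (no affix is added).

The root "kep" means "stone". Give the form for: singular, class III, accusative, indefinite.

kepekeehesh

Attach definiteness indefinite -ke (after consonant 'p') → kepke.
case = accusative: zero marking, form stays kepke.
Attach number singular -eh → kepkeeh.
Attach noun class class III -esh → kepkeehesh.
Nasal assimilation: no change.
Apply epenthesis: kepkeehesh → kepekeehesh.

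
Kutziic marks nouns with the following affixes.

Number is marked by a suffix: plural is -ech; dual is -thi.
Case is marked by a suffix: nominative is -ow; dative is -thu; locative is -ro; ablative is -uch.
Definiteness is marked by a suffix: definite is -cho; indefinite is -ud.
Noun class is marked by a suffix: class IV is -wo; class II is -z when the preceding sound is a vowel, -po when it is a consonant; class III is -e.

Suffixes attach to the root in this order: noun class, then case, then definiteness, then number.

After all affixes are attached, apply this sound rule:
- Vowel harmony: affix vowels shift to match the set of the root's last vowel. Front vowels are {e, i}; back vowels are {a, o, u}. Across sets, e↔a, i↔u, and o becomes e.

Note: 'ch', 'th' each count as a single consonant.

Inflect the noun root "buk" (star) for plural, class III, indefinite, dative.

bukathuudach

Attach noun class class III -e → buke.
Attach case dative -thu → bukethu.
Attach definiteness indefinite -ud → bukethuud.
Attach number plural -ech → bukethuudech.
Apply vowel harmony: bukethuudech → bukathuudach.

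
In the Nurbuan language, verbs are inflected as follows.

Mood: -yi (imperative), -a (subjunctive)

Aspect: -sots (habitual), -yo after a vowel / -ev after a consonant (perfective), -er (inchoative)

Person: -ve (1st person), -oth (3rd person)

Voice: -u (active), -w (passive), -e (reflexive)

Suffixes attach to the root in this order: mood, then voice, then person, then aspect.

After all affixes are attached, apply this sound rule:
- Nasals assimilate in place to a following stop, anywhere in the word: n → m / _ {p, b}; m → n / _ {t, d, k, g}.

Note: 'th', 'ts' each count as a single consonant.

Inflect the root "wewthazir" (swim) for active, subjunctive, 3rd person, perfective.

wewthazirauothev

Attach mood subjunctive -a → wewthazira.
Attach voice active -u → wewthazirau.
Attach person 3rd person -oth → wewthazirauoth.
Attach aspect perfective -ev (after consonant 'th') → wewthazirauothev.
Nasal assimilation: no change.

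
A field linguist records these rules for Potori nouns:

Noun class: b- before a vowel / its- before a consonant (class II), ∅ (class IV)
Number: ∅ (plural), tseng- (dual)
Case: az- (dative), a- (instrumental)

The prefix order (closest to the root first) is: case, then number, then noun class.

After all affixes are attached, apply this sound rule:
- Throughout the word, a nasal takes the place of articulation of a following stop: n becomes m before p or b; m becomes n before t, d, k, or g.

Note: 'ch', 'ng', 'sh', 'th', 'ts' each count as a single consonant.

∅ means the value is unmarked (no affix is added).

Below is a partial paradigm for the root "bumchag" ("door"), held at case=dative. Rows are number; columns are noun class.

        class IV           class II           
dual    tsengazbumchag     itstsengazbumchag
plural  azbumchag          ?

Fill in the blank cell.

Attach case dative az- → azbumchag.
number = plural: zero marking, form stays azbumchag.
Attach noun class class II b- (before vowel 'a') → bazbumchag.
Nasal assimilation: no change.

bazbumchag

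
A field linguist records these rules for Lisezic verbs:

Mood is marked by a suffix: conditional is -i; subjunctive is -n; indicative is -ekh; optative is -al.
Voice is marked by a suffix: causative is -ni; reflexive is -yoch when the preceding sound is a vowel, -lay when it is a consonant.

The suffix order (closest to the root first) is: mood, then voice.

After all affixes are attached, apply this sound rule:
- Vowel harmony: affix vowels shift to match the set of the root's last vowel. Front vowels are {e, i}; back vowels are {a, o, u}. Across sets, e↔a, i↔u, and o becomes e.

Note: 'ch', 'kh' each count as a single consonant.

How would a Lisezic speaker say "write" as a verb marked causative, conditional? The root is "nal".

Attach mood conditional -i → nali.
Attach voice causative -ni → nalini.
Apply vowel harmony: nalini → nalunu.

nalunu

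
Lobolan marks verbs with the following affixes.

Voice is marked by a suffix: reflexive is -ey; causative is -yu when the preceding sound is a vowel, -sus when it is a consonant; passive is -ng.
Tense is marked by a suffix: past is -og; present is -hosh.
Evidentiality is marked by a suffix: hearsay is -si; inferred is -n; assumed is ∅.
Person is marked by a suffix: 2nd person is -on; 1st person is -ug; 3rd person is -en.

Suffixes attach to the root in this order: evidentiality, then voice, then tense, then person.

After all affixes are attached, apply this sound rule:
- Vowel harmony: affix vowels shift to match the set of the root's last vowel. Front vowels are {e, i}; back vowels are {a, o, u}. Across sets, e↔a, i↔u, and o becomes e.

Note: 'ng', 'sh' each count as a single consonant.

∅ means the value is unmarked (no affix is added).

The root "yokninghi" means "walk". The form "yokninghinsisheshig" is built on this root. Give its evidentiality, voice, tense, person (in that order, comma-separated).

Segment: yokninghi-n-sus-hosh-ug.
evidentiality: -n → inferred.
voice: -yu/sus → causative.
tense: -hosh → present.
person: -ug → 1st person.

inferred, causative, present, 1st person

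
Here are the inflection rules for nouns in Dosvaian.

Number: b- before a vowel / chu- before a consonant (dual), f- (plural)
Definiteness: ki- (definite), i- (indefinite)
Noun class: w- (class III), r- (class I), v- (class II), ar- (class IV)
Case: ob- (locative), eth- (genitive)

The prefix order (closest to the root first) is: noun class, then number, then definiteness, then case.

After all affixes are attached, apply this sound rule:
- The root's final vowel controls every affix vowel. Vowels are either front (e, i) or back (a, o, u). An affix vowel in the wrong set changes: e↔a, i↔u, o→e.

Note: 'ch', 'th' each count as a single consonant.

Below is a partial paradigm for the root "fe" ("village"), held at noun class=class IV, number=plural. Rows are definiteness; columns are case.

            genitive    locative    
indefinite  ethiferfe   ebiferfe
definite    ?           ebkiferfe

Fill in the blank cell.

Attach noun class class IV ar- → arfe.
Attach number plural f- → farfe.
Attach definiteness definite ki- → kifarfe.
Attach case genitive eth- → ethkifarfe.
Apply vowel harmony: ethkifarfe → ethkiferfe.

ethkiferfe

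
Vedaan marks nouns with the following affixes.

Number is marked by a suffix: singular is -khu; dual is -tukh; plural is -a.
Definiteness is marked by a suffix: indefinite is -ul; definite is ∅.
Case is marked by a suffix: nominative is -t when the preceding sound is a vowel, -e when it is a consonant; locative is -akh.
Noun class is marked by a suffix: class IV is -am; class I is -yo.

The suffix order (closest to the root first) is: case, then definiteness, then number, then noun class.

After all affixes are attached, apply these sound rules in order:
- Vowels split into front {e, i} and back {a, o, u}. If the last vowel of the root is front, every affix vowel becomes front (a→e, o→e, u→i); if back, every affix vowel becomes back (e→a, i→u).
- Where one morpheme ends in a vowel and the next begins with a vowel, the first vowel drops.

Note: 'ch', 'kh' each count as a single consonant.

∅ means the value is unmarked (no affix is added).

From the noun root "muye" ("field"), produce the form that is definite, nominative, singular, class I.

Attach case nominative -t (after vowel 'e') → muyet.
definiteness = definite: zero marking, form stays muyet.
Attach number singular -khu → muyetkhu.
Attach noun class class I -yo → muyetkhuyo.
Apply vowel harmony: muyetkhuyo → muyetkhiye.
Vowel deletion: no change.

muyetkhiye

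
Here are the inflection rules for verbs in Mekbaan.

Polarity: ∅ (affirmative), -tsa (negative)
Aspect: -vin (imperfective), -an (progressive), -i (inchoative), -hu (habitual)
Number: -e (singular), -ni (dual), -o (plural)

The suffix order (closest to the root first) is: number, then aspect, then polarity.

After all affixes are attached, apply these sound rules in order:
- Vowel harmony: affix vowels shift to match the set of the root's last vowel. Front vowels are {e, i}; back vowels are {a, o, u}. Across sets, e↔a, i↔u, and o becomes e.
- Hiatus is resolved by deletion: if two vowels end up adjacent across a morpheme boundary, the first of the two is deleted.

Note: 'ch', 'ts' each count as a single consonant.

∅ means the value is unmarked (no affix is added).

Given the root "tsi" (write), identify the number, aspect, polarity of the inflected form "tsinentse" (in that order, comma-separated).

dual, progressive, negative

Segment: tsi-ni-an-tsa.
number: -ni → dual.
aspect: -an → progressive.
polarity: -tsa → negative.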